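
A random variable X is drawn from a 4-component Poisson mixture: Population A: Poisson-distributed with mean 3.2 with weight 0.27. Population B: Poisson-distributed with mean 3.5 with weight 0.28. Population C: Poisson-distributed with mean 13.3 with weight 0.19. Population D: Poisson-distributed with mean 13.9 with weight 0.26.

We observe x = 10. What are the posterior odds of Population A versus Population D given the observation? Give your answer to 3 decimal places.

Posterior odds = (P(Z=i) f_i(x)) / (P(Z=j) f_j(x)); the normalising sum cancels.
Component likelihoods at x = 10:
  f_A = e^(−3.2)·3.2^10/10! = 0.00126472
  f_B = e^(−3.5)·3.5^10/10! = 0.00229555
  f_C = e^(−13.3)·13.3^10/10! = 0.0799166
  f_D = e^(−13.9)·13.9^10/10! = 0.0681854
Posterior odds = (P(Z=A)·f_A) / (P(Z=D)·f_D) = (0.27·0.00126472) / (0.26·0.0681854) = 0.000341474 / 0.0177282 ≈ 0.019

0.019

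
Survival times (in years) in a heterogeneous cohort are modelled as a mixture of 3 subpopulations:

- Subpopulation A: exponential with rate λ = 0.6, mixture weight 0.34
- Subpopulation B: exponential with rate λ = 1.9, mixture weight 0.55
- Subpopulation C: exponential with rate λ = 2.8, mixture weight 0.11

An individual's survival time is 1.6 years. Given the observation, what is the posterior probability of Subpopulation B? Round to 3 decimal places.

P(component k | x) = π_k·f_k(x) / marginal(x), where marginal(x) = Σ_j π_j·f_j(x).
Exponential densities:
  p_A = 0.6·e^(−0.6·1.6) = 0.6·e^(−0.9600) = 0.229736
  p_B = 1.9·e^(−1.9·1.6) = 1.9·e^(−3.0400) = 0.0908863
  p_C = 2.8·e^(−2.8·1.6) = 2.8·e^(−4.4800) = 0.0317336
Multiply by the mixture weights:
  π_A·p_A = 0.34 × 0.229736 = 0.0781101
  π_B·p_B = 0.55 × 0.0908863 = 0.0499875
  π_C·p_C = 0.11 × 0.0317336 = 0.00349069
Evidence: 0.0781101 + 0.0499875 + 0.00349069 = 0.131588
P(Subpopulation B | x) = 0.0499875 / 0.131588 ≈ 0.380

0.380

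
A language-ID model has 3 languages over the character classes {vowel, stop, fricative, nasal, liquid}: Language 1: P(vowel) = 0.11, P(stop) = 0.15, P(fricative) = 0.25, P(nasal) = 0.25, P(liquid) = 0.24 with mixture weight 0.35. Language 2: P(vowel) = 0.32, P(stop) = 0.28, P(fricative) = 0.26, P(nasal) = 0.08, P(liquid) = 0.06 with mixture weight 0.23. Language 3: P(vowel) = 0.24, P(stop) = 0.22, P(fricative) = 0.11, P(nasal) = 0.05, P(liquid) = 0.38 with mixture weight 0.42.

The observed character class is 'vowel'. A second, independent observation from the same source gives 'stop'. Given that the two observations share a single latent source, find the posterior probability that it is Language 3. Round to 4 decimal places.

P(component k | x) = w_k·f_k(x) / marginal(x), where marginal(x) = Σ_j w_j·f_j(x).
Since both observations come from the same component, the likelihood for component k is f_k(x₁)·f_k(x₂).
  L_1 = [P(vowel | comp) = 0.11] × [0.15] = 0.0165
  L_2 = [P(vowel | comp) = 0.32] × [0.28] = 0.0896
  L_3 = [P(vowel | comp) = 0.24] × [0.22] = 0.0528
Weight by the priors:
  w_1·L_1 = 0.35 × 0.0165 = 0.005775
  w_2·L_2 = 0.23 × 0.0896 = 0.020608
  w_3·L_3 = 0.42 × 0.0528 = 0.022176
Normaliser: 0.005775 + 0.020608 + 0.022176 = 0.048559
P(Language 3 | x) ≈ 0.4567

0.4567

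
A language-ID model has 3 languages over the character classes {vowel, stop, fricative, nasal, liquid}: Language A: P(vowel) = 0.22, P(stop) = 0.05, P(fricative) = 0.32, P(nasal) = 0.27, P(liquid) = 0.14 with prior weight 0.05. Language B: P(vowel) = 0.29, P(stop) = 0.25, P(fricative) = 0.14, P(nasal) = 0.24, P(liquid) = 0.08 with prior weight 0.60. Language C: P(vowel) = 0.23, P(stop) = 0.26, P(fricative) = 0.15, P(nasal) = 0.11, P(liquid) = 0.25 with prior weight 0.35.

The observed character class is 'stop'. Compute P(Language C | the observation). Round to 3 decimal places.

0.374

P(component k | x) = π_k·f_k(x) / marginal(x), where marginal(x) = Σ_j π_j·f_j(x).
Evaluate each component's likelihood at the observed value:
  f_A = 0.05
  f_B = 0.25
  f_C = 0.26
Multiply by the mixture weights:
  π_A·f_A = 0.05 × 0.05 = 0.0025
  π_B·f_B = 0.60 × 0.25 = 0.15
  π_C·f_C = 0.35 × 0.26 = 0.091
Normaliser: 0.0025 + 0.15 + 0.091 = 0.2435
P(Language C | data) ≈ 0.374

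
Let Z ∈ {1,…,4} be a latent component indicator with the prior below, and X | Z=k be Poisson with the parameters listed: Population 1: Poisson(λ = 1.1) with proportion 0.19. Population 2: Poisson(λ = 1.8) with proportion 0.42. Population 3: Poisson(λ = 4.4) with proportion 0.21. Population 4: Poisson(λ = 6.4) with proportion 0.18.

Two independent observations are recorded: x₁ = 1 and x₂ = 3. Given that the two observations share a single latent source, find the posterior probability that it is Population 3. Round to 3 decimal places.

Posterior ∝ prior × likelihood, so P(k | x) ∝ π_k f_k(x); normalise over all components.
Since both observations come from the same component, the likelihood for component k is f_k(x₁)·f_k(x₂).
  f_1 = [e^(−1.1)·1.1^1/1! = 0.366158] × [0.0738419] = 0.0270378
  f_2 = [e^(−1.8)·1.8^1/1! = 0.297538] × [0.160671] = 0.0478056
  f_3 = [e^(−4.4)·4.4^1/1! = 0.0540203] × [0.174305] = 0.00941603
  f_4 = [e^(−6.4)·6.4^1/1! = 0.010634] × [0.0725945] = 0.000771968
Unnormalised posteriors:
  π_1·f_1 = 0.19 × 0.0270378 = 0.00513719
  π_2·f_2 = 0.42 × 0.0478056 = 0.0200783
  π_3·f_3 = 0.21 × 0.00941603 = 0.00197737
  π_4·f_4 = 0.18 × 0.000771968 = 0.000138954
Evidence: 0.00513719 + 0.0200783 + 0.00197737 + 0.000138954 = 0.0273319
So the posterior for Population 3 is 0.00197737 / 0.0273319 ≈ 0.072.

0.072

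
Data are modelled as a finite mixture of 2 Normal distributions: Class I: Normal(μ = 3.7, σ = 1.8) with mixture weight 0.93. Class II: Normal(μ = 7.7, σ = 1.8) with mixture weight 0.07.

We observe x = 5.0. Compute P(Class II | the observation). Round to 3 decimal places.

0.031

Posterior ∝ prior × likelihood, so P(k | x) ∝ π_k f_k(x); normalise over all components.
Normal densities:
  f_I = 0.170755
  f_II = 0.0719542
Weight by the priors:
  π_I·f_I = 0.93 × 0.170755 = 0.158802
  π_II·f_II = 0.07 × 0.0719542 = 0.0050368
Evidence: 0.158802 + 0.0050368 = 0.163839
So the posterior for Class II is 0.0050368 / 0.163839 ≈ 0.031.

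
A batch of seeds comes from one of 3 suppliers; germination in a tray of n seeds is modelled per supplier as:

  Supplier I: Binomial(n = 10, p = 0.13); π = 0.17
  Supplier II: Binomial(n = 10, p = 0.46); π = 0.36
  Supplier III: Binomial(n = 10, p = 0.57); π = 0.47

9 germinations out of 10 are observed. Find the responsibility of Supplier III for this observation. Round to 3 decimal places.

By Bayes' theorem, P(k | x) = w_k f_k(x) / Σ_j w_j f_j(x).
Binomial probabilities:
  L_I = C(10,9)·0.13^9·0.87^1 = 10·1.06045e-08·0.87 = 9.22591e-08
  L_II = C(10,9)·0.46^9·0.54^1 = 10·0.00092219·0.54 = 0.00497983
  L_III = C(10,9)·0.57^9·0.43^1 = 10·0.00635146·0.43 = 0.0273113
Prior × likelihood for each component:
  w_I·L_I = 0.17 × 9.22591e-08 = 1.56841e-08
  w_II·L_II = 0.36 × 0.00497983 = 0.00179274
  w_III·L_III = 0.47 × 0.0273113 = 0.0128363
Marginal: 1.56841e-08 + 0.00179274 + 0.0128363 = 0.0146291
Responsibility of Supplier III: 0.0128363 / 0.0146291 ≈ 0.877

0.877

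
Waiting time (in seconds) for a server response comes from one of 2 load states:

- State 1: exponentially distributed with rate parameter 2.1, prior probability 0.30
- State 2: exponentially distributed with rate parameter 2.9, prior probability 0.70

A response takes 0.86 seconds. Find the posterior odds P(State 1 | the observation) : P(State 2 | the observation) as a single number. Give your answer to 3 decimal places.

The posterior odds equal the prior odds times the likelihood ratio: (P(Z=i)/P(Z=j))·(f_i(x)/f_j(x)).
Evaluate each component's likelihood at the observed value:
  L_1 = 2.1·e^(−2.1·0.86) = 2.1·e^(−1.8060) = 0.345051
  L_2 = 2.9·e^(−2.9·0.86) = 2.9·e^(−2.4940) = 0.239479
Posterior odds = (P(Z=1)·L_1) / (P(Z=2)·L_2) = (0.30·0.345051) / (0.70·0.239479) = 0.103515 / 0.167635 ≈ 0.618

0.618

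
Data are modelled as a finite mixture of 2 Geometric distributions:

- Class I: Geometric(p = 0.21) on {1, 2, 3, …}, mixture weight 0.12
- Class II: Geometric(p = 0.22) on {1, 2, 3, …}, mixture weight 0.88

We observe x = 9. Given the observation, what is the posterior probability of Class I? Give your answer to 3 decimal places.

Posterior ∝ prior × likelihood, so P(k | x) ∝ w_k f_k(x); normalise over all components.
Geometric probabilities:
  L_I = 0.0318593
  L_II = 0.0301425
Unnormalised posteriors:
  w_I·L_I = 0.12 × 0.0318593 = 0.00382311
  w_II·L_II = 0.88 × 0.0301425 = 0.0265254
Normaliser: 0.00382311 + 0.0265254 = 0.0303485
Responsibility of Class I: 0.00382311 / 0.0303485 ≈ 0.126

0.126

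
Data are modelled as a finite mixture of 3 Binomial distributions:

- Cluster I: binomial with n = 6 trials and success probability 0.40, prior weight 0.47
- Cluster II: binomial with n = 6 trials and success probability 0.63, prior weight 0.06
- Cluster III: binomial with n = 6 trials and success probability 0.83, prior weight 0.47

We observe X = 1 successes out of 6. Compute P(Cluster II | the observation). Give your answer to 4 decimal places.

0.0175

Posterior ∝ prior × likelihood, so P(k | x) ∝ π_k f_k(x); normalise over all components.
Component likelihoods at x = 1 successes out of 6:
  p_I = C(6,1)·0.40^1·0.60^5 = 6·0.4·0.07776 = 0.186624
  p_II = C(6,1)·0.63^1·0.37^5 = 6·0.63·0.0069344 = 0.026212
  p_III = C(6,1)·0.83^1·0.17^5 = 6·0.83·0.000141986 = 0.000707089
Weight by the priors:
  π_I·p_I = 0.47 × 0.186624 = 0.0877133
  π_II·p_II = 0.06 × 0.026212 = 0.00157272
  π_III·p_III = 0.47 × 0.000707089 = 0.000332332
Sum: 0.0877133 + 0.00157272 + 0.000332332 = 0.0896183
P(Cluster II | 1 successes out of 6) ≈ 0.0175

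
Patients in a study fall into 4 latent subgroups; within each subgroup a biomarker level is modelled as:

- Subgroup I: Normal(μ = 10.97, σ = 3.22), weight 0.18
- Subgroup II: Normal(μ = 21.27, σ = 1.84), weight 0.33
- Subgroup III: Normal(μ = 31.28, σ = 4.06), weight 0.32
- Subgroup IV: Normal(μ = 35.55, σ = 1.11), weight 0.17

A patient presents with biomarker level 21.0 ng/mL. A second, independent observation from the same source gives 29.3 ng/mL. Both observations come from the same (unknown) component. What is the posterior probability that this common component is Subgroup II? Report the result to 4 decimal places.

By Bayes' theorem, P(k | x) = w_k f_k(x) / Σ_j w_j f_j(x).
Since both observations come from the same component, the likelihood for component k is f_k(x₁)·f_k(x₂).
  f_I = [(1/(3.22·√(2π)))·exp(−(21.0−10.97)²/(2·3.22²)) = 0.123895·exp(-4.85132) = 0.000968616] × [1.13862e-08] = 1.10289e-11
  f_II = [(1/(1.84·√(2π)))·exp(−(21.0−21.27)²/(2·1.84²)) = 0.216816·exp(-0.01077) = 0.214495] × [1.5863e-05] = 3.40253e-06
  f_III = [(1/(4.06·√(2π)))·exp(−(21.0−31.28)²/(2·4.06²)) = 0.098262·exp(-3.20556) = 0.00398315] × [0.0872446] = 0.000347508
  f_IV = [(1/(1.11·√(2π)))·exp(−(21.0−35.55)²/(2·1.11²)) = 0.359407·exp(-85.91125) = 1.75714e-38] × [4.68976e-08] = 8.24055e-46
Unnormalised posteriors:
  w_I·f_I = 0.18 × 1.10289e-11 = 1.9852e-12
  w_II·f_II = 0.33 × 3.40253e-06 = 1.12283e-06
  w_III·f_III = 0.32 × 0.000347508 = 0.000111203
  w_IV·f_IV = 0.17 × 8.24055e-46 = 1.40089e-46
Sum: 1.9852e-12 + 1.12283e-06 + 0.000111203 + 1.40089e-46 = 0.000112325
P(Subgroup II | data) ≈ 0.0100

0.0100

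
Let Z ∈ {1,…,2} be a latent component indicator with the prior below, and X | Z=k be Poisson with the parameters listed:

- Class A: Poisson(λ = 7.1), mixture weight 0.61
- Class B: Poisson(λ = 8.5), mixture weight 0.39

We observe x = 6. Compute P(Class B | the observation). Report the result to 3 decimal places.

0.317

P(component k | x) = w_k·f_k(x) / marginal(x), where marginal(x) = Σ_j w_j·f_j(x).
Component likelihoods at x = 6:
  L_A = e^(−7.1)·7.1^6/6! = 0.1468
  L_B = e^(−8.5)·8.5^6/6! = 0.106581
Multiply by the mixture weights:
  w_A·L_A = 0.61 × 0.1468 = 0.0895481
  w_B·L_B = 0.39 × 0.106581 = 0.0415664
Denominator: 0.0895481 + 0.0415664 = 0.131115
So the posterior for Class B is 0.0415664 / 0.131115 ≈ 0.317.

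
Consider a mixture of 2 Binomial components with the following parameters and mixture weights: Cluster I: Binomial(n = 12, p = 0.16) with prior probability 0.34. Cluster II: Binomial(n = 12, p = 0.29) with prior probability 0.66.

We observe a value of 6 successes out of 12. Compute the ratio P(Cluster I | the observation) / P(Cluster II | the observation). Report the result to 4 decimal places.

0.0398

The posterior odds equal the prior odds times the likelihood ratio: (w_i/w_j)·(f_i(x)/f_j(x)).
Evaluate each component's likelihood at the observed value:
  f_I = 0.00544587
  f_II = 0.0704061
0.0018516 / 0.046468 ≈ 0.0398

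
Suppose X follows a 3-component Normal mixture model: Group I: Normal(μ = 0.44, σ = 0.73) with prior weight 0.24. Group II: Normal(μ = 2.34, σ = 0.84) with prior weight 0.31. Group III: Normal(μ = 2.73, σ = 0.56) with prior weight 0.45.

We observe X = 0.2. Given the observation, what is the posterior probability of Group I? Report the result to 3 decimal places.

By Bayes' theorem, P(k | x) = P(Z=k) f_k(x) / Σ_j P(Z=j) f_j(x).
Normal densities:
  p_I = (1/(0.73·√(2π)))·exp(−(0.2−0.44)²/(2·0.73²)) = 0.546496·exp(-0.05404) = 0.517745
  p_II = (1/(0.84·√(2π)))·exp(−(0.2−2.34)²/(2·0.84²)) = 0.474931·exp(-3.24518) = 0.018504
  p_III = (1/(0.56·√(2π)))·exp(−(0.2−2.73)²/(2·0.56²)) = 0.712397·exp(-10.20552) = 2.63343e-05
Unnormalised posteriors:
  P(Z=I)·p_I = 0.24 × 0.517745 = 0.124259
  P(Z=II)·p_II = 0.31 × 0.018504 = 0.00573625
  P(Z=III)·p_III = 0.45 × 2.63343e-05 = 1.18505e-05
Evidence: 0.124259 + 0.00573625 + 1.18505e-05 = 0.130007
Responsibility of Group I: 0.124259 / 0.130007 ≈ 0.956

0.956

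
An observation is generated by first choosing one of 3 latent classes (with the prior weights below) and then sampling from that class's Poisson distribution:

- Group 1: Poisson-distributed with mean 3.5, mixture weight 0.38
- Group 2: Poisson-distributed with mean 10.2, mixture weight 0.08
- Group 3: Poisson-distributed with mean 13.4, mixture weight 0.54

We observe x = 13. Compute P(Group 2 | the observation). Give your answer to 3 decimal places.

0.095

The responsibility of component k is w_k f_k(x) divided by Σ_j w_j f_j(x).
Component likelihoods at x = 13:
  f_1 = 5.73553e-05
  f_2 = 0.0772179
  f_3 = 0.109279
Weight by the priors:
  w_1·f_1 = 0.38 × 5.73553e-05 = 2.1795e-05
  w_2·f_2 = 0.08 × 0.0772179 = 0.00617744
  w_3·f_3 = 0.54 × 0.109279 = 0.0590106
Marginal: 2.1795e-05 + 0.00617744 + 0.0590106 = 0.0652098
P(Group 2 | x) = 0.00617744 / 0.0652098 ≈ 0.095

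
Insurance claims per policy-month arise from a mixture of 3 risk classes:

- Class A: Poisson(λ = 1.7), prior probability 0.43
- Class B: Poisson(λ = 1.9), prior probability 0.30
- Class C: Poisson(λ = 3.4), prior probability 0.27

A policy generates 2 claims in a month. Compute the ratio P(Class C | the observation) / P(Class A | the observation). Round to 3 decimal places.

0.459

Only the two components matter; the odds are (w_i f_i(x)) / (w_j f_j(x)).
Component likelihoods at x = 2 claims:
  L_A = 0.263978
  L_B = 0.269971
  L_C = 0.192898
0.0520823 / 0.11351 ≈ 0.459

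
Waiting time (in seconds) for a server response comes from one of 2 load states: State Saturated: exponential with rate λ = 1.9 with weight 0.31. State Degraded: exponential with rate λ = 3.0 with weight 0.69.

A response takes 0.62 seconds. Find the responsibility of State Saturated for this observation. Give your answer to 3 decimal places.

P(component k | x) = P(Z=k)·f_k(x) / marginal(x), where marginal(x) = Σ_j P(Z=j)·f_j(x).
Component likelihoods at x = 0.62 seconds:
  f_Saturated = 1.9·e^(−1.9·0.62) = 1.9·e^(−1.1780) = 0.584998
  f_Degraded = 3.0·e^(−3.0·0.62) = 3.0·e^(−1.8600) = 0.467018
Multiply by the mixture weights:
  P(Z=Saturated)·f_Saturated = 0.31 × 0.584998 = 0.18135
  P(Z=Degraded)·f_Degraded = 0.69 × 0.467018 = 0.322242
Marginal: 0.18135 + 0.322242 = 0.503592
So the posterior for State Saturated is 0.18135 / 0.503592 ≈ 0.360.

0.360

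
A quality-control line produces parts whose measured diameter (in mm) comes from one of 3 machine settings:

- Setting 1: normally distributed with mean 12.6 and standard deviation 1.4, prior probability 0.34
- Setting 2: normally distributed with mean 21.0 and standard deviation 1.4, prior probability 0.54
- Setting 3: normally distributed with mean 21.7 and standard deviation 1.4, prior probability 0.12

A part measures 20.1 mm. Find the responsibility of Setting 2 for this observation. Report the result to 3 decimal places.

By Bayes' theorem, P(k | x) = P(Z=k) f_k(x) / Σ_j P(Z=j) f_j(x).
Evaluate each component's likelihood at the observed value:
  p_1 = 1.67062e-07
  p_2 = 0.231762
  p_3 = 0.148307
Weight by the priors:
  P(Z=1)·p_1 = 0.34 × 1.67062e-07 = 5.68011e-08
  P(Z=2)·p_2 = 0.54 × 0.231762 = 0.125152
  P(Z=3)·p_3 = 0.12 × 0.148307 = 0.0177968
Evidence: 5.68011e-08 + 0.125152 + 0.0177968 = 0.142948
So the posterior for Setting 2 is 0.125152 / 0.142948 ≈ 0.876.

0.876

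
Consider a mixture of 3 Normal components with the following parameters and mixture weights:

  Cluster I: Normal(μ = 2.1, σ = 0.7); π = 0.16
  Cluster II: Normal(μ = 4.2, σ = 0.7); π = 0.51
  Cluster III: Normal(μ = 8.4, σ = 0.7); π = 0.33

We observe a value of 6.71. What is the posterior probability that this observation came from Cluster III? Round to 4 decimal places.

0.9560

The responsibility of component k is P(Z=k) f_k(x) divided by Σ_j P(Z=j) f_j(x).
Normal densities:
  L_I = (1/(0.7·√(2π)))·exp(−(6.71−2.1)²/(2·0.7²)) = 0.569918·exp(-21.68582) = 2.17662e-10
  L_II = (1/(0.7·√(2π)))·exp(−(6.71−4.2)²/(2·0.7²)) = 0.569918·exp(-6.42867) = 0.000920184
  L_III = (1/(0.7·√(2π)))·exp(−(6.71−8.4)²/(2·0.7²)) = 0.569918·exp(-2.91439) = 0.0309107
Prior × likelihood for each component:
  P(Z=I)·L_I = 0.16 × 2.17662e-10 = 3.48258e-11
  P(Z=II)·L_II = 0.51 × 0.000920184 = 0.000469294
  P(Z=III)·L_III = 0.33 × 0.0309107 = 0.0102005
Denominator: 3.48258e-11 + 0.000469294 + 0.0102005 = 0.0106698
Responsibility of Cluster III: 0.0102005 / 0.0106698 ≈ 0.9560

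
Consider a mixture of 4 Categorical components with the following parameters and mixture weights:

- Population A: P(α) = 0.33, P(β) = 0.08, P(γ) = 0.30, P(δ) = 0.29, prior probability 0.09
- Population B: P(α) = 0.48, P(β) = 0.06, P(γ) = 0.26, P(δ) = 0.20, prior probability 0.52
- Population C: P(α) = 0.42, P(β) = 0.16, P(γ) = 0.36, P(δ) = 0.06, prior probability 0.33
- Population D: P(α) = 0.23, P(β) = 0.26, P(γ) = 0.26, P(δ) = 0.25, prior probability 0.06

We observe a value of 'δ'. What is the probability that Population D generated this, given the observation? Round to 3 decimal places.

0.091

Posterior ∝ prior × likelihood, so P(k | x) ∝ P(Z=k) f_k(x); normalise over all components.
Component likelihoods at x = 'δ':
  f_A = 0.29
  f_B = 0.2
  f_C = 0.06
  f_D = 0.25
Unnormalised posteriors:
  P(Z=A)·f_A = 0.09 × 0.29 = 0.0261
  P(Z=B)·f_B = 0.52 × 0.2 = 0.104
  P(Z=C)·f_C = 0.33 × 0.06 = 0.0198
  P(Z=D)·f_D = 0.06 × 0.25 = 0.015
Marginal: 0.0261 + 0.104 + 0.0198 + 0.015 = 0.1649
P(Population D | 'δ') ≈ 0.091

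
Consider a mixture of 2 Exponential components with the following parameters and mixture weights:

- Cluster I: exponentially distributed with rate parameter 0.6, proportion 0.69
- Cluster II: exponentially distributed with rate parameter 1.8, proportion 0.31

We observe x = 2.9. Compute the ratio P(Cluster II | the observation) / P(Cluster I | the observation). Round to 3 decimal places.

Only the two components matter; the odds are (π_i f_i(x)) / (π_j f_j(x)).
Exponential densities:
  f_I = 0.105312
  f_II = 0.00973319
Posterior odds = (π_II·f_II) / (π_I·f_I) = (0.31·0.00973319) / (0.69·0.105312) = 0.00301729 / 0.0726654 ≈ 0.042

0.042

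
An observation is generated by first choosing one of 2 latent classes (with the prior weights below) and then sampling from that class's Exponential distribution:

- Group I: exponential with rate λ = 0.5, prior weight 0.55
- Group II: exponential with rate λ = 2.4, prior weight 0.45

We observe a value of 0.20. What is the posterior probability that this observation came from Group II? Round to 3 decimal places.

Apply Bayes' rule: the posterior for each component is proportional to its prior times its likelihood at x.
Evaluate each component's likelihood at the observed value:
  p_I = 0.5·e^(−0.5·0.20) = 0.5·e^(−0.1000) = 0.452419
  p_II = 2.4·e^(−2.4·0.20) = 2.4·e^(−0.4800) = 1.48508
Multiply by the mixture weights:
  w_I·p_I = 0.55 × 0.452419 = 0.24883
  w_II·p_II = 0.45 × 1.48508 = 0.668286
Denominator: 0.24883 + 0.668286 = 0.917116
So the posterior for Group II is 0.668286 / 0.917116 ≈ 0.729.

0.729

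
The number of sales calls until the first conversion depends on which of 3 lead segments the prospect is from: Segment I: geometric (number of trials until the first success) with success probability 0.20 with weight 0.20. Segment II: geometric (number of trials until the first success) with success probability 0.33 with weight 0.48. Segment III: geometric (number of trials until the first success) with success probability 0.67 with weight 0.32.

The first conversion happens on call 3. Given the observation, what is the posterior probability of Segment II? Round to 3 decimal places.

Posterior ∝ prior × likelihood, so P(k | x) ∝ π_k f_k(x); normalise over all components.
Component likelihoods at x = 3:
  L_I = 0.20·(1−0.20)^2 = 0.20·0.64 = 0.128
  L_II = 0.33·(1−0.33)^2 = 0.33·0.4489 = 0.148137
  L_III = 0.67·(1−0.67)^2 = 0.67·0.1089 = 0.072963
Multiply by the mixture weights:
  π_I·L_I = 0.20 × 0.128 = 0.0256
  π_II·L_II = 0.48 × 0.148137 = 0.0711058
  π_III·L_III = 0.32 × 0.072963 = 0.0233482
Evidence: 0.0256 + 0.0711058 + 0.0233482 = 0.120054
P(Segment II | x) = 0.0711058 / 0.120054 ≈ 0.592

0.592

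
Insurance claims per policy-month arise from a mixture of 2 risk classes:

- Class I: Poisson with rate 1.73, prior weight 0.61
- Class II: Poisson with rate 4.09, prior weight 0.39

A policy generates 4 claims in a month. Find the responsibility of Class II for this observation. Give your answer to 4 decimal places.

Posterior ∝ prior × likelihood, so P(k | x) ∝ π_k f_k(x); normalise over all components.
Evaluate each component's likelihood at the observed value:
  p_I = 0.0661673
  p_II = 0.195172
Prior × likelihood for each component:
  π_I·p_I = 0.61 × 0.0661673 = 0.0403621
  π_II·p_II = 0.39 × 0.195172 = 0.0761171
Marginal: 0.0403621 + 0.0761171 = 0.116479
Responsibility of Class II: 0.0761171 / 0.116479 ≈ 0.6535

0.6535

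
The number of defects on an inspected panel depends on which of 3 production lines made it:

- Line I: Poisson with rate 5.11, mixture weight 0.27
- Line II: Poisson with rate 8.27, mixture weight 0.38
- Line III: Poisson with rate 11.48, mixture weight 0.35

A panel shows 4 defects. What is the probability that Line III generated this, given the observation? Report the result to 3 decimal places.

0.039

The responsibility of component k is π_k f_k(x) divided by Σ_j π_j f_j(x).
Poisson probabilities:
  L_I = 0.171486
  L_II = 0.0499109
  L_III = 0.00747921
Multiply by the mixture weights:
  π_I·L_I = 0.27 × 0.171486 = 0.0463011
  π_II·L_II = 0.38 × 0.0499109 = 0.0189661
  π_III·L_III = 0.35 × 0.00747921 = 0.00261772
Denominator: 0.0463011 + 0.0189661 + 0.00261772 = 0.067885
So the posterior for Line III is 0.00261772 / 0.067885 ≈ 0.039.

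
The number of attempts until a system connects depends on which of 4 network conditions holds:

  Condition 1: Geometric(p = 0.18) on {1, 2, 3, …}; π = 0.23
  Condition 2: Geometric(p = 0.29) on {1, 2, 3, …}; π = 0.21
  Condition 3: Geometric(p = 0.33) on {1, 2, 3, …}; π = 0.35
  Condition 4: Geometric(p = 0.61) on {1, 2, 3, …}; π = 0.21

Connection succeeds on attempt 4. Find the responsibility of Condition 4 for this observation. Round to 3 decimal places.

0.087

P(component k | x) = π_k·f_k(x) / marginal(x), where marginal(x) = Σ_j π_j·f_j(x).
Evaluate each component's likelihood at the observed value:
  f_1 = 0.18·(1−0.18)^3 = 0.18·0.551368 = 0.0992462
  f_2 = 0.29·(1−0.29)^3 = 0.29·0.357911 = 0.103794
  f_3 = 0.33·(1−0.33)^3 = 0.33·0.300763 = 0.0992518
  f_4 = 0.61·(1−0.61)^3 = 0.61·0.059319 = 0.0361846
Multiply by the mixture weights:
  π_1·f_1 = 0.23 × 0.0992462 = 0.0228266
  π_2·f_2 = 0.21 × 0.103794 = 0.0217968
  π_3·f_3 = 0.35 × 0.0992518 = 0.0347381
  π_4·f_4 = 0.21 × 0.0361846 = 0.00759876
Evidence: 0.0228266 + 0.0217968 + 0.0347381 + 0.00759876 = 0.0869603
P(Condition 4 | the observation) ≈ 0.087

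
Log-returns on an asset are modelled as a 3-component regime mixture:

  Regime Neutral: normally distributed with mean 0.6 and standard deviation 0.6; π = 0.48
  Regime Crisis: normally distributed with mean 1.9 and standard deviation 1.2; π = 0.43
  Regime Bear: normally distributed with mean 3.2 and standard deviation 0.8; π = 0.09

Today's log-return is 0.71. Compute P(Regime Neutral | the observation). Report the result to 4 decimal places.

The responsibility of component k is w_k f_k(x) divided by Σ_j w_j f_j(x).
Evaluate each component's likelihood at the observed value:
  f_Neutral = (1/(0.6·√(2π)))·exp(−(0.71−0.6)²/(2·0.6²)) = 0.664904·exp(-0.01681) = 0.653823
  f_Crisis = (1/(1.2·√(2π)))·exp(−(0.71−1.9)²/(2·1.2²)) = 0.332452·exp(-0.49170) = 0.203323
  f_Bear = (1/(0.8·√(2π)))·exp(−(0.71−3.2)²/(2·0.8²)) = 0.498678·exp(-4.84383) = 0.00392801
Unnormalised posteriors:
  w_Neutral·f_Neutral = 0.48 × 0.653823 = 0.313835
  w_Crisis·f_Crisis = 0.43 × 0.203323 = 0.0874287
  w_Bear·f_Bear = 0.09 × 0.00392801 = 0.000353521
Sum: 0.313835 + 0.0874287 + 0.000353521 = 0.401617
P(Regime Neutral | 0.71) = 0.313835 / 0.401617 ≈ 0.7814

0.7814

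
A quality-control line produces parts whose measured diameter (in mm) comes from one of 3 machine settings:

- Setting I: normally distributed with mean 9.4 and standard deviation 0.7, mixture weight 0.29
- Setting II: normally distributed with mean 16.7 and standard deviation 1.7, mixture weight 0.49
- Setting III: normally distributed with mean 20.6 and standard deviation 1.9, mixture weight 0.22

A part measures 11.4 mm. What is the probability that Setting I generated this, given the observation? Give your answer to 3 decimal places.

By Bayes' theorem, P(k | x) = π_k f_k(x) / Σ_j π_j f_j(x).
Evaluate each component's likelihood at the observed value:
  p_I = (1/(0.7·√(2π)))·exp(−(11.4−9.4)²/(2·0.7²)) = 0.569918·exp(-4.08163) = 0.00962014
  p_II = (1/(1.7·√(2π)))·exp(−(11.4−16.7)²/(2·1.7²)) = 0.234672·exp(-4.85986) = 0.00181907
  p_III = (1/(1.9·√(2π)))·exp(−(11.4−20.6)²/(2·1.9²)) = 0.209970·exp(-11.72299) = 1.70187e-06
Prior × likelihood for each component:
  π_I·p_I = 0.29 × 0.00962014 = 0.00278984
  π_II·p_II = 0.49 × 0.00181907 = 0.000891346
  π_III·p_III = 0.22 × 1.70187e-06 = 3.74411e-07
Normaliser: 0.00278984 + 0.000891346 + 3.74411e-07 = 0.00368156
So the posterior for Setting I is 0.00278984 / 0.00368156 ≈ 0.758.

0.758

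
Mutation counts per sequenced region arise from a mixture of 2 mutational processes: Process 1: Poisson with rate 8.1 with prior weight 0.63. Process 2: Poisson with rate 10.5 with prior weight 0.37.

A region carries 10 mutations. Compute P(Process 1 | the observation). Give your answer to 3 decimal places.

By Bayes' theorem, P(k | x) = P(Z=k) f_k(x) / Σ_j P(Z=j) f_j(x).
Component likelihoods at x = 10 mutations:
  p_1 = e^(−8.1)·8.1^10/10! = 0.101696
  p_2 = e^(−10.5)·10.5^10/10! = 0.123606
Multiply by the mixture weights:
  P(Z=1)·p_1 = 0.63 × 0.101696 = 0.0640682
  P(Z=2)·p_2 = 0.37 × 0.123606 = 0.045734
Denominator: 0.0640682 + 0.045734 = 0.109802
P(Process 1 | x) ≈ 0.583

0.583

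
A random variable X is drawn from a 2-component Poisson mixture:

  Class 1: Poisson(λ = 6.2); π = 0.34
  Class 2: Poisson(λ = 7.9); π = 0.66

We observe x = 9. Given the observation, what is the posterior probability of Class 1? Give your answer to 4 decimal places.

0.2416

Apply Bayes' rule: the posterior for each component is proportional to its prior times its likelihood at x.
Poisson probabilities:
  p_1 = 0.0757071
  p_2 = 0.122449
Unnormalised posteriors:
  π_1·p_1 = 0.34 × 0.0757071 = 0.0257404
  π_2·p_2 = 0.66 × 0.122449 = 0.0808162
Denominator: 0.0257404 + 0.0808162 = 0.106557
Responsibility of Class 1: 0.0257404 / 0.106557 ≈ 0.2416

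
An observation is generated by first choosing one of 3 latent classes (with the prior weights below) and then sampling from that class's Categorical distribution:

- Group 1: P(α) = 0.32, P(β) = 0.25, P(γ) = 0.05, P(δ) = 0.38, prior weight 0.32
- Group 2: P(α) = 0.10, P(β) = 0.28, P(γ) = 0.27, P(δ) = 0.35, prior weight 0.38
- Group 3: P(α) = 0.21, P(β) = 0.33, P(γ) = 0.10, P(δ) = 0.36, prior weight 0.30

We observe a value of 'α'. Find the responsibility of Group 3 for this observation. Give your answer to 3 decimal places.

Posterior ∝ prior × likelihood, so P(k | x) ∝ π_k f_k(x); normalise over all components.
Evaluate each component's likelihood at the observed value:
  f_1 = P(α | comp) = 0.32
  f_2 = P(α | comp) = 0.10
  f_3 = P(α | comp) = 0.21
Multiply by the mixture weights:
  π_1·f_1 = 0.32 × 0.32 = 0.1024
  π_2·f_2 = 0.38 × 0.1 = 0.038
  π_3·f_3 = 0.30 × 0.21 = 0.063
Evidence: 0.1024 + 0.038 + 0.063 = 0.2034
P(Group 3 | 'α') = 0.063 / 0.2034 ≈ 0.310

0.310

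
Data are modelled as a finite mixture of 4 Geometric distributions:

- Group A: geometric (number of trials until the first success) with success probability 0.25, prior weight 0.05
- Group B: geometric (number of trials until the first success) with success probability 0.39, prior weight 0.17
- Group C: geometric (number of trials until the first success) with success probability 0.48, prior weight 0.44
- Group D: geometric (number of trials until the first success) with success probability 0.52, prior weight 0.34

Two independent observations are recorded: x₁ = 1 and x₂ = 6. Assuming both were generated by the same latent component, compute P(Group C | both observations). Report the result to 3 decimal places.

0.423

P(component k | x) = P(Z=k)·f_k(x) / marginal(x), where marginal(x) = Σ_j P(Z=j)·f_j(x).
Since both observations come from the same component, the likelihood for component k is f_k(x₁)·f_k(x₂).
  L_A = [0.25] × [0.0593262] = 0.0148315
  L_B = [0.39] × [0.0329393] = 0.0128463
  L_C = [0.48] × [0.0182498] = 0.0087599
  L_D = [0.52] × [0.0132498] = 0.0068899
Weight by the priors:
  P(Z=A)·L_A = 0.05 × 0.0148315 = 0.000741577
  P(Z=B)·L_B = 0.17 × 0.0128463 = 0.00218387
  P(Z=C)·L_C = 0.44 × 0.0087599 = 0.00385436
  P(Z=D)·L_D = 0.34 × 0.0068899 = 0.00234257
Evidence: 0.000741577 + 0.00218387 + 0.00385436 + 0.00234257 = 0.00912237
Responsibility of Group C: 0.00385436 / 0.00912237 ≈ 0.423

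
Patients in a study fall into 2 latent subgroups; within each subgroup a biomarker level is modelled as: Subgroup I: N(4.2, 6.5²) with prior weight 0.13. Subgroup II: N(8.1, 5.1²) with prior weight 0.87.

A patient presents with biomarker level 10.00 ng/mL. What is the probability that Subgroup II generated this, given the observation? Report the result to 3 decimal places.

The responsibility of component k is π_k f_k(x) divided by Σ_j π_j f_j(x).
Evaluate each component's likelihood at the observed value:
  L_I = (1/(6.5·√(2π)))·exp(−(10.00−4.2)²/(2·6.5²)) = 0.061376·exp(-0.39811) = 0.0412194
  L_II = (1/(5.1·√(2π)))·exp(−(10.00−8.1)²/(2·5.1²)) = 0.078224·exp(-0.06940) = 0.0729796
Weight by the priors:
  π_I·L_I = 0.13 × 0.0412194 = 0.00535852
  π_II·L_II = 0.87 × 0.0729796 = 0.0634922
Marginal: 0.00535852 + 0.0634922 = 0.0688508
So the posterior for Subgroup II is 0.0634922 / 0.0688508 ≈ 0.922.

0.922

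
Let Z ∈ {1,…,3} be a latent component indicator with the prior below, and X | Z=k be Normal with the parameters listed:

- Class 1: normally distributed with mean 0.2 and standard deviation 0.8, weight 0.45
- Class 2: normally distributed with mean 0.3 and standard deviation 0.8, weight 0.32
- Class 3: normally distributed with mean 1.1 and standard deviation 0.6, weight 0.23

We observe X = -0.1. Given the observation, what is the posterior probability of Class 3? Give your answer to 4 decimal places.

0.0558

The responsibility of component k is w_k f_k(x) divided by Σ_j w_j f_j(x).
Evaluate each component's likelihood at the observed value:
  f_1 = (1/(0.8·√(2π)))·exp(−(-0.1−0.2)²/(2·0.8²)) = 0.498678·exp(-0.07031) = 0.464819
  f_2 = (1/(0.8·√(2π)))·exp(−(-0.1−0.3)²/(2·0.8²)) = 0.498678·exp(-0.12500) = 0.440082
  f_3 = (1/(0.6·√(2π)))·exp(−(-0.1−1.1)²/(2·0.6²)) = 0.664904·exp(-2.00000) = 0.0899849
Prior × likelihood for each component:
  w_1·f_1 = 0.45 × 0.464819 = 0.209168
  w_2·f_2 = 0.32 × 0.440082 = 0.140826
  w_3·f_3 = 0.23 × 0.0899849 = 0.0206965
Marginal: 0.209168 + 0.140826 + 0.0206965 = 0.370691
P(Class 3 | data) = 0.0206965 / 0.370691 ≈ 0.0558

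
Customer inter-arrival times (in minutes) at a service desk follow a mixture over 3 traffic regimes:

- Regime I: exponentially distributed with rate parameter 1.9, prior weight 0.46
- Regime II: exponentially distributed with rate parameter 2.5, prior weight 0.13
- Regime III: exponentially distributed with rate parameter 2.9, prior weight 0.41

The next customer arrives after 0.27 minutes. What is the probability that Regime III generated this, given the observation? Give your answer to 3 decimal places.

0.441

Posterior ∝ prior × likelihood, so P(k | x) ∝ P(Z=k) f_k(x); normalise over all components.
Component likelihoods at x = 0.27 minutes:
  p_I = 1.13752
  p_II = 1.27289
  p_III = 1.3254
Multiply by the mixture weights:
  P(Z=I)·p_I = 0.46 × 1.13752 = 0.523261
  P(Z=II)·p_II = 0.13 × 1.27289 = 0.165476
  P(Z=III)·p_III = 0.41 × 1.3254 = 0.543412
Evidence: 0.523261 + 0.165476 + 0.543412 = 1.23215
P(Regime III | x) ≈ 0.441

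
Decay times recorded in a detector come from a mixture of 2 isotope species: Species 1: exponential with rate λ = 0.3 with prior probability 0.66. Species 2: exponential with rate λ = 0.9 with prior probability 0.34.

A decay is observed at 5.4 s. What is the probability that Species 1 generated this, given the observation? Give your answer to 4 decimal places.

0.9429

Apply Bayes' rule: the posterior for each component is proportional to its prior times its likelihood at x.
Evaluate each component's likelihood at the observed value:
  p_1 = 0.0593696
  p_2 = 0.00697544
Weight by the priors:
  P(Z=1)·p_1 = 0.66 × 0.0593696 = 0.0391839
  P(Z=2)·p_2 = 0.34 × 0.00697544 = 0.00237165
Normaliser: 0.0391839 + 0.00237165 = 0.0415556
P(Species 1 | 5.4 s) = 0.0391839 / 0.0415556 ≈ 0.9429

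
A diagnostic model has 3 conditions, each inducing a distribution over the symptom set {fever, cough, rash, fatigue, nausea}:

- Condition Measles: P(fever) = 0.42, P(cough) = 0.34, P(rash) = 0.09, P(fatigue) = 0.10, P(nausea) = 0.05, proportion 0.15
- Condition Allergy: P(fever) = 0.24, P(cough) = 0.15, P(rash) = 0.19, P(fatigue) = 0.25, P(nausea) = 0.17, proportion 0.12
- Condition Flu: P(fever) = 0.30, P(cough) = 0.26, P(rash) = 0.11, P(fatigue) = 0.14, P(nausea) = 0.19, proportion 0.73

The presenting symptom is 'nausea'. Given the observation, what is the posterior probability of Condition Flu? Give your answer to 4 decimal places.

Posterior ∝ prior × likelihood, so P(k | x) ∝ π_k f_k(x); normalise over all components.
Component likelihoods at x = 'nausea':
  L_Measles = P(nausea | comp) = 0.05
  L_Allergy = P(nausea | comp) = 0.17
  L_Flu = P(nausea | comp) = 0.19
Multiply by the mixture weights:
  π_Measles·L_Measles = 0.15 × 0.05 = 0.0075
  π_Allergy·L_Allergy = 0.12 × 0.17 = 0.0204
  π_Flu·L_Flu = 0.73 × 0.19 = 0.1387
Normaliser: 0.0075 + 0.0204 + 0.1387 = 0.1666
Responsibility of Condition Flu: 0.1387 / 0.1666 ≈ 0.8325

0.8325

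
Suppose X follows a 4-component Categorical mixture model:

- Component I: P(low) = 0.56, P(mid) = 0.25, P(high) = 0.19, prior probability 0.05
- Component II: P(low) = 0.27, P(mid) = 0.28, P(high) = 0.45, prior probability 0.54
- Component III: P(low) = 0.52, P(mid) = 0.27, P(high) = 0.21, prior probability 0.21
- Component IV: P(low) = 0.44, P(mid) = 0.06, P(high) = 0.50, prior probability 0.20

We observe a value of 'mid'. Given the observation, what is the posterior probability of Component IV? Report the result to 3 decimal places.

Posterior ∝ prior × likelihood, so P(k | x) ∝ π_k f_k(x); normalise over all components.
Categorical probabilities:
  p_I = P(mid | comp) = 0.25
  p_II = P(mid | comp) = 0.28
  p_III = P(mid | comp) = 0.27
  p_IV = P(mid | comp) = 0.06
Weight by the priors:
  π_I·p_I = 0.05 × 0.25 = 0.0125
  π_II·p_II = 0.54 × 0.28 = 0.1512
  π_III·p_III = 0.21 × 0.27 = 0.0567
  π_IV·p_IV = 0.20 × 0.06 = 0.012
Sum: 0.0125 + 0.1512 + 0.0567 + 0.012 = 0.2324
P(Component IV | x) = 0.012 / 0.2324 ≈ 0.052

0.052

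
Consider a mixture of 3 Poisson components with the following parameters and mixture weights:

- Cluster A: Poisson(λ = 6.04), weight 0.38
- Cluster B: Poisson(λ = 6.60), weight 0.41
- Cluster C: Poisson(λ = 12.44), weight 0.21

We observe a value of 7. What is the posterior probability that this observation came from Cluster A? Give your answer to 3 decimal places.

0.437

Apply Bayes' rule: the posterior for each component is proportional to its prior times its likelihood at x.
Evaluate each component's likelihood at the observed value:
  L_A = 0.138576
  L_B = 0.147243
  L_C = 0.0361983
Unnormalised posteriors:
  π_A·L_A = 0.38 × 0.138576 = 0.052659
  π_B·L_B = 0.41 × 0.147243 = 0.0603695
  π_C·L_C = 0.21 × 0.0361983 = 0.00760165
Normaliser: 0.052659 + 0.0603695 + 0.00760165 = 0.12063
P(Cluster A | data) ≈ 0.437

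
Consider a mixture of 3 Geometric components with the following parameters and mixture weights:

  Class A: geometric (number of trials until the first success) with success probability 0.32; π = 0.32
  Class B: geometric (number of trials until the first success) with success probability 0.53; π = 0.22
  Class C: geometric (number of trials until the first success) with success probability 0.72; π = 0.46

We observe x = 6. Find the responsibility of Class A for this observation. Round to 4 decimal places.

Apply Bayes' rule: the posterior for each component is proportional to its prior times its likelihood at x.
Geometric probabilities:
  L_A = 0.32·(1−0.32)^5 = 0.32·0.145393 = 0.0465259
  L_B = 0.53·(1−0.53)^5 = 0.53·0.0229345 = 0.0121553
  L_C = 0.72·(1−0.72)^5 = 0.72·0.00172104 = 0.00123915
Prior × likelihood for each component:
  π_A·L_A = 0.32 × 0.0465259 = 0.0148883
  π_B·L_B = 0.22 × 0.0121553 = 0.00267416
  π_C·L_C = 0.46 × 0.00123915 = 0.000570007
Sum: 0.0148883 + 0.00267416 + 0.000570007 = 0.0181324
P(Class A | x) ≈ 0.8211

0.8211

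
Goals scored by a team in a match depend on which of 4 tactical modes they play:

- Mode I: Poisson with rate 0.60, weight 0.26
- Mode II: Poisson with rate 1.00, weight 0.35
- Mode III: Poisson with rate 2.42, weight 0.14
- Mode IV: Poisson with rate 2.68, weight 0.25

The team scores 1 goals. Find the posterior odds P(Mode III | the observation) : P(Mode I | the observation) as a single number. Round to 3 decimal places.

Only the two components matter; the odds are (P(Z=i) f_i(x)) / (P(Z=j) f_j(x)).
Evaluate each component's likelihood at the observed value:
  f_I = 0.329287
  f_II = 0.367879
  f_III = 0.21519
  f_IV = 0.183749
Posterior odds = (P(Z=III)·f_III) / (P(Z=I)·f_I) = (0.14·0.21519) / (0.26·0.329287) = 0.0301266 / 0.0856146 ≈ 0.352

0.352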